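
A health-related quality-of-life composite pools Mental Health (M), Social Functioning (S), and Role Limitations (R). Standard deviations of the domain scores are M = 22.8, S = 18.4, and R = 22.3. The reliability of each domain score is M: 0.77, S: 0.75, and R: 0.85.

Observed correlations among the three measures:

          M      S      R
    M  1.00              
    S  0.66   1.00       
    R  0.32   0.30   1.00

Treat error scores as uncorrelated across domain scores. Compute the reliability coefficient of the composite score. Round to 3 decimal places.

Var(M+S+R) = 22.8² + 18.4² + 22.3² + 2·[22.8·18.4·0.66 + 22.8·22.3·0.32 + 18.4·22.3·0.30] = 1355.69 + 1125.36 = 2481.05.
Because errors are independent across components, Cov(Tᵢ,Tⱼ) = Cov(Xᵢ,Xⱼ); the off-diagonal part of the true-score variance is the same as above.
True-score variance = [22.8²·0.77 + 18.4²·0.75 + 22.3²·0.85] + 1125.36 = 1076.89 + 1125.36 = 2202.25.
Reliability = 2202.25 / 2481.05 = 0.888.

0.888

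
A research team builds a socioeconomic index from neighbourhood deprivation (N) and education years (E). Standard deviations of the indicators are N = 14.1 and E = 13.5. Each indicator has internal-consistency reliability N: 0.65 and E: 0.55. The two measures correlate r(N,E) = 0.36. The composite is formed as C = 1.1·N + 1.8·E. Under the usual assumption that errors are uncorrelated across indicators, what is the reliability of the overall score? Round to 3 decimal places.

Var(C) = 1.1²·14.1² + 1.8²·13.5² + 2·[1.98·14.1·13.5·0.36] = 831.05 + 271.363 = 1102.41.
Because errors are independent across components, Cov(Tᵢ,Tⱼ) = Cov(Xᵢ,Xⱼ); the off-diagonal part of the true-score variance is the same as above.
True-score variance = [1.1²·14.1²·0.65 + 1.8²·13.5²·0.55] + 271.363 = 481.134 + 271.363 = 752.497.
Reliability = 752.497 / 1102.41 = 0.683.

0.683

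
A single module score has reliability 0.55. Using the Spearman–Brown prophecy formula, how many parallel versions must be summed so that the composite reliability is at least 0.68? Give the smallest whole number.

k ≥ ρ*(1−ρ₁)/(ρ₁(1−ρ*)) = 0.68·0.45 / (0.55·0.32) = 1.739.
Smallest integer k = 2.

2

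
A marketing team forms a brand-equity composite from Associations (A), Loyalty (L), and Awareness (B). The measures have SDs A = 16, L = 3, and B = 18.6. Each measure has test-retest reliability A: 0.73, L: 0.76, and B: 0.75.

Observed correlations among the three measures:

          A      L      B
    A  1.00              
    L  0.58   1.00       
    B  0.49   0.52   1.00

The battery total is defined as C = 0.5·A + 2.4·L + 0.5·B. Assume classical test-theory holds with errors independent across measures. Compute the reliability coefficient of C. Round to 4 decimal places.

Var(C) = 0.5²·16² + 2.4²·3² + 0.5²·18.6² + 2·[1.2·16·3·0.58 + 0.25·16·18.6·0.49 + 1.2·3·18.6·0.52] = 202.33 + 209.366 = 411.696.
With uncorrelated errors the cross-covariances are all true-score covariance, so they carry over unchanged; only the diagonal terms shrink to ρᵢσᵢ².
True-score variance = [0.5²·16²·0.73 + 2.4²·3²·0.76 + 0.5²·18.6²·0.75] + 209.366 = 150.986 + 209.366 = 360.352.
Reliability = 360.352 / 411.696 = 0.8753.

0.8753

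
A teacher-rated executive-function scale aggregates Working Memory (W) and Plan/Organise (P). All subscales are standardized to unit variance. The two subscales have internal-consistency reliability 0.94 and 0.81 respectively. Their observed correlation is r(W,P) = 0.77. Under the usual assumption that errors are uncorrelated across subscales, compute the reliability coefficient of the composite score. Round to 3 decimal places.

Var(W+P) = 2 + 2·[0.77] = 2 + 1.54 = 3.54.
Because errors are independent across components, Cov(Tᵢ,Tⱼ) = Cov(Xᵢ,Xⱼ); the off-diagonal part of the true-score variance is the same as above.
True-score variance = [0.94 + 0.81] + 1.54 = 1.75 + 1.54 = 3.29.
Reliability = 3.29 / 3.54 = 0.929.

0.929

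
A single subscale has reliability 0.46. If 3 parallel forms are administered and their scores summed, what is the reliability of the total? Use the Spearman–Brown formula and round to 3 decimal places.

0.719

ρ_k = kρ / (1 + (k−1)ρ) = 3·0.46 / (1 + 2·0.46) = 1.380 / 1.920 = 0.719.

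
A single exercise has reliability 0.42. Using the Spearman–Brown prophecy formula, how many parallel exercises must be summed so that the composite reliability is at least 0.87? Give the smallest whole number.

10

k ≥ ρ*(1−ρ₁)/(ρ₁(1−ρ*)) = 0.87·0.58 / (0.42·0.13) = 9.242.
Smallest integer k = 10.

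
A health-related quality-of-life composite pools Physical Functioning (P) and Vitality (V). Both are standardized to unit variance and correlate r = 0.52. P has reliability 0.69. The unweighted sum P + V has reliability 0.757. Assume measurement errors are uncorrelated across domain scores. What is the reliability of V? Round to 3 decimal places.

0.571

Var(P+V) = 2 + 2·0.52 = 3.040.
True-score variance = ρ_P + ρ_V + 2·0.52, so 0.757 = (0.69 + ρ_V + 1.04) / 3.040.
ρ_V = 0.757·3.040 − 0.69 − 1.04 = 0.571.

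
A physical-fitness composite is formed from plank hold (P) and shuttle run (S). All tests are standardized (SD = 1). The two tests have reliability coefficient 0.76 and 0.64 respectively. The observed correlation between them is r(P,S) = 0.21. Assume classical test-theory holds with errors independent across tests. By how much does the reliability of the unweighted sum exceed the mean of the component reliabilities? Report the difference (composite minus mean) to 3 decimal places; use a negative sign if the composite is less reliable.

Var(sum) = 2 + 0.42 = 2.42; true-score variance = 1.4 + 0.42 = 1.82; composite reliability = 0.7521.
Mean component reliability = 0.7000.
Difference = 0.7521 − 0.7000 = 0.052.

0.052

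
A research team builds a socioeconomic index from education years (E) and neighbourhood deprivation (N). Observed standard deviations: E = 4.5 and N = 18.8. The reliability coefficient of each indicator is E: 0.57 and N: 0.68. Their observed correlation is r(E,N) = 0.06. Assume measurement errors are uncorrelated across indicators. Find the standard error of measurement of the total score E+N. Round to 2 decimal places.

11.04

Var(total) = 373.69 + 10.152 = 383.842.
True-score variance = 251.882 + 10.152 = 262.034, so reliability = 0.6827.
Error variance = 383.842 − 262.034 = 121.808; SEM = √121.808 = 11.04.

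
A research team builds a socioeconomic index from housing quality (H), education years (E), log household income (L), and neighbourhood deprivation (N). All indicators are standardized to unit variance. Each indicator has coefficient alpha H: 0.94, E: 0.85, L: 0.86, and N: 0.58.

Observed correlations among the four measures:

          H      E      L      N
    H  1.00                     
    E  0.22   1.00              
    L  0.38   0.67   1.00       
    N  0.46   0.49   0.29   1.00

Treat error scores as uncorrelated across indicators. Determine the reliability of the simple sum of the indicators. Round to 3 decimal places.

0.915

Var(H+E+L+N) = 4 + 2·[0.22 + 0.38 + 0.46 + 0.67 + 0.49 + 0.29] = 4 + 5.02 = 9.02.
Because errors are independent across components, Cov(Tᵢ,Tⱼ) = Cov(Xᵢ,Xⱼ); the off-diagonal part of the true-score variance is the same as above.
True-score variance = [0.94 + 0.85 + 0.86 + 0.58] + 5.02 = 3.23 + 5.02 = 8.25.
Reliability = 8.25 / 9.02 = 0.915.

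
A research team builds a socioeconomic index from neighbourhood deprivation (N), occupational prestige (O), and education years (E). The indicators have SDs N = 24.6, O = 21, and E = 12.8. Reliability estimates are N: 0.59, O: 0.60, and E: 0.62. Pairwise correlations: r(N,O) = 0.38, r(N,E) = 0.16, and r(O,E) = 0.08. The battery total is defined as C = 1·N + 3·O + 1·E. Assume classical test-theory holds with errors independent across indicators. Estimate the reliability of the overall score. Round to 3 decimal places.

Var(C) = 24.6² + 3²·21² + 12.8² + 2·[3·24.6·21·0.38 + 24.6·12.8·0.16 + 3·21·12.8·0.08] = 4738 + 1407.63 = 6145.63.
Under uncorrelated errors the observed covariances equal the true-score covariances, so only the own-variance terms attenuate.
True-score variance = [24.6²·0.59 + 3²·21²·0.60 + 12.8²·0.62] + 1407.63 = 2840.03 + 1407.63 = 4247.66.
Reliability = 4247.66 / 6145.63 = 0.691.

0.691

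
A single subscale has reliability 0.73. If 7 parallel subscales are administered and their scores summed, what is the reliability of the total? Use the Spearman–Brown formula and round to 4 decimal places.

ρ_k = kρ / (1 + (k−1)ρ) = 7·0.73 / (1 + 6·0.73) = 5.110 / 5.380 = 0.9498.

0.9498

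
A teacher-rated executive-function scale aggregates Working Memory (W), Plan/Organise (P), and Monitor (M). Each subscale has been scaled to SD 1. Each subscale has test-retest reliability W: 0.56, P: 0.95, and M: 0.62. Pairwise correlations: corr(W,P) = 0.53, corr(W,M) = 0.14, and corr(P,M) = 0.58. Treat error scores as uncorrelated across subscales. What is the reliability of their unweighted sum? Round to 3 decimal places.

0.842

Var(W+P+M) = 3 + 2·[0.53 + 0.14 + 0.58] = 3 + 2.5 = 5.5.
With uncorrelated errors the cross-covariances are all true-score covariance, so they carry over unchanged; only the diagonal terms shrink to ρᵢσᵢ².
True-score variance = [0.56 + 0.95 + 0.62] + 2.5 = 2.13 + 2.5 = 4.63.
Reliability = 4.63 / 5.5 = 0.842.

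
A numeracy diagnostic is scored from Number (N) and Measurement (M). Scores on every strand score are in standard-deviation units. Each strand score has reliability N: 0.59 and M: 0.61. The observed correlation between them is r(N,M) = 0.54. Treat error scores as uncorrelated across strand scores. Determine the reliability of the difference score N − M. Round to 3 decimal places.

0.130

Var(N−M) = 1 + 1 − 2·0.54 = 2 − 1.08 = 0.92.
Because errors are independent across components, Cov(Tᵢ,Tⱼ) = Cov(Xᵢ,Xⱼ); the off-diagonal part of the true-score variance is the same as above.
True-score variance = [0.59 + 0.61] − 1.08 = 1.2 − 1.08 = 0.12.
Reliability = 0.12 / 0.92 = 0.130.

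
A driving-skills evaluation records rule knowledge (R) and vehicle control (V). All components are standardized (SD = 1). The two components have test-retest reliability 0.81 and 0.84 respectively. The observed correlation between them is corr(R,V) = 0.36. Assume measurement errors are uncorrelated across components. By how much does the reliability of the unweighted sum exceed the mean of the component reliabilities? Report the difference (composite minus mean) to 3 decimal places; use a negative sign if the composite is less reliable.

0.046

Var(sum) = 2 + 0.72 = 2.72; true-score variance = 1.65 + 0.72 = 2.37; composite reliability = 0.8713.
Mean component reliability = 0.8250.
Difference = 0.8713 − 0.8250 = 0.046.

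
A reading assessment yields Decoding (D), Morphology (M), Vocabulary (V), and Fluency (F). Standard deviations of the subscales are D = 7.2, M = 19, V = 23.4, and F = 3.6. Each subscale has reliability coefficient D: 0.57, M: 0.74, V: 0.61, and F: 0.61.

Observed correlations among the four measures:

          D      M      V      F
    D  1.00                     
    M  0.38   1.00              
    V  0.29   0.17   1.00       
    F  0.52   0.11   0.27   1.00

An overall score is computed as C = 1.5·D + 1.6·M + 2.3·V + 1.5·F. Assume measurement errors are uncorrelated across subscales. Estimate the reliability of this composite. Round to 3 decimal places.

Var(C) = 1.5²·7.2² + 1.6²·19² + 2.3²·23.4² + 1.5²·3.6² + 2·[2.4·7.2·19·0.38 + 3.45·7.2·23.4·0.29 + 2.25·7.2·3.6·0.52 + 3.68·19·23.4·0.17 + 2.4·19·3.6·0.11 + 3.45·23.4·3.6·0.27] = 3966.55 + 1396.64 = 5363.19.
With uncorrelated errors the cross-covariances are all true-score covariance, so they carry over unchanged; only the diagonal terms shrink to ρᵢσᵢ².
True-score variance = [1.5²·7.2²·0.57 + 1.6²·19²·0.74 + 2.3²·23.4²·0.61 + 1.5²·3.6²·0.61] + 1396.64 = 2535.07 + 1396.64 = 3931.71.
Reliability = 3931.71 / 5363.19 = 0.733.

0.733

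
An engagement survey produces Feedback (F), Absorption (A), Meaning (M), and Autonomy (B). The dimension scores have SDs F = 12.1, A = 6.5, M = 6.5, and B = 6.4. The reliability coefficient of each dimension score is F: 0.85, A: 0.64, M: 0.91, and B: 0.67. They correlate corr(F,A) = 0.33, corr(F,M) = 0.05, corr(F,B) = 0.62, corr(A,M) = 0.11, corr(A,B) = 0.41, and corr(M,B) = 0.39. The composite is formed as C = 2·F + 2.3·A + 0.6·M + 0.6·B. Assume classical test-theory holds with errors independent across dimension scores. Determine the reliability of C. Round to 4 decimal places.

0.8630

Var(C) = 2²·12.1² + 2.3²·6.5² + 0.6²·6.5² + 0.6²·6.4² + 2·[4.6·12.1·6.5·0.33 + 1.2·12.1·6.5·0.05 + 1.2·12.1·6.4·0.62 + 1.38·6.5·6.5·0.11 + 1.38·6.5·6.4·0.41 + 0.36·6.5·6.4·0.39] = 839.098 + 435.033 = 1274.13.
With uncorrelated errors the cross-covariances are all true-score covariance, so they carry over unchanged; only the diagonal terms shrink to ρᵢσᵢ².
True-score variance = [2²·12.1²·0.85 + 2.3²·6.5²·0.64 + 0.6²·6.5²·0.91 + 0.6²·6.4²·0.67] + 435.033 = 664.556 + 435.033 = 1099.59.
Reliability = 1099.59 / 1274.13 = 0.8630.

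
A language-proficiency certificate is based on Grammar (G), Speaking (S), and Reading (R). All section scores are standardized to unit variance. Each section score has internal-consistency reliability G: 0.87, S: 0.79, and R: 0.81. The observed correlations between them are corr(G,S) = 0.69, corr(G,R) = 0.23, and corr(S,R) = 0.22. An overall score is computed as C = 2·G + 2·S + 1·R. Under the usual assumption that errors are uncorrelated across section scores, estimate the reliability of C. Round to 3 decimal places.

Var(C) = 2² + 2² + 1 + 2·[4·0.69 + 2·0.23 + 2·0.22] = 9 + 7.32 = 16.32.
Under uncorrelated errors the observed covariances equal the true-score covariances, so only the own-variance terms attenuate.
True-score variance = [2²·0.87 + 2²·0.79 + 0.81] + 7.32 = 7.45 + 7.32 = 14.77.
Reliability = 14.77 / 16.32 = 0.905.

0.905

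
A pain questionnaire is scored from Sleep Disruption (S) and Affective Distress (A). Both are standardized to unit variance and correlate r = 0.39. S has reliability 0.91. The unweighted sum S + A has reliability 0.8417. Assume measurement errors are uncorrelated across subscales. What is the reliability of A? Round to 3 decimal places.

Var(S+A) = 2 + 2·0.39 = 2.780.
True-score variance = ρ_S + ρ_A + 2·0.39, so 0.8417 = (0.91 + ρ_A + 0.78) / 2.780.
ρ_A = 0.8417·2.780 − 0.91 − 0.78 = 0.650.

0.650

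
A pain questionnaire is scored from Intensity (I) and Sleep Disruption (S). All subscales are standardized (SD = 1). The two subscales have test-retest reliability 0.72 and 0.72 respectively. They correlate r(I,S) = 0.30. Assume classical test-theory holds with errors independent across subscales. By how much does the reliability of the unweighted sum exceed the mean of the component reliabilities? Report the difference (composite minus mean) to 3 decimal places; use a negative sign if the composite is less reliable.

0.065

Var(sum) = 2 + 0.6 = 2.6; true-score variance = 1.44 + 0.6 = 2.04; composite reliability = 0.7846.
Mean component reliability = 0.7200.
Difference = 0.7846 − 0.7200 = 0.065.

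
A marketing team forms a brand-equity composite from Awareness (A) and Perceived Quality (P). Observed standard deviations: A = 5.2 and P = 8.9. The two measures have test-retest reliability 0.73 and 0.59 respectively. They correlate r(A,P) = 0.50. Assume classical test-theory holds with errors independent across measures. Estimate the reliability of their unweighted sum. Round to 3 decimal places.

0.739

Var(A+P) = 5.2² + 8.9² + 2·[5.2·8.9·0.50] = 106.25 + 46.28 = 152.53.
With uncorrelated errors the cross-covariances are all true-score covariance, so they carry over unchanged; only the diagonal terms shrink to ρᵢσᵢ².
True-score variance = [5.2²·0.73 + 8.9²·0.59] + 46.28 = 66.4731 + 46.28 = 112.753.
Reliability = 112.753 / 152.53 = 0.739.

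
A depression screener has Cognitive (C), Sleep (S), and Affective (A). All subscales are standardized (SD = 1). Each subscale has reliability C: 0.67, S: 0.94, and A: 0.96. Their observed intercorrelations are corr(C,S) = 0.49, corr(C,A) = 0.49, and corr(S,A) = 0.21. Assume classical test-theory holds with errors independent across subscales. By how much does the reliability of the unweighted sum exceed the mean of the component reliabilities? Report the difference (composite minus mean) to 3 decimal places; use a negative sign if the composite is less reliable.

0.063

Var(sum) = 3 + 2.38 = 5.38; true-score variance = 2.57 + 2.38 = 4.95; composite reliability = 0.9201.
Mean component reliability = 0.8567.
Difference = 0.9201 − 0.8567 = 0.063.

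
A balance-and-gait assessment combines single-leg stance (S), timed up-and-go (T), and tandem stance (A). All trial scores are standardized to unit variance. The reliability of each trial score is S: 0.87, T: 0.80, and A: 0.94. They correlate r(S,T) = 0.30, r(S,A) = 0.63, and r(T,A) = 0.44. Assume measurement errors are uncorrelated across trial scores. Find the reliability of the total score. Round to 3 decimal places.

0.932

Var(S+T+A) = 3 + 2·[0.30 + 0.63 + 0.44] = 3 + 2.74 = 5.74.
With uncorrelated errors the cross-covariances are all true-score covariance, so they carry over unchanged; only the diagonal terms shrink to ρᵢσᵢ².
True-score variance = [0.87 + 0.80 + 0.94] + 2.74 = 2.61 + 2.74 = 5.35.
Reliability = 5.35 / 5.74 = 0.932.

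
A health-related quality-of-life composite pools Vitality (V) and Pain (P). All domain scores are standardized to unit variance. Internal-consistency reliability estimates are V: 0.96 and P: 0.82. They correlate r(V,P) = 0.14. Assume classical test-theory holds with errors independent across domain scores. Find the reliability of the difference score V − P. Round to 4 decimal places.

Var(V−P) = 1 + 1 − 2·0.14 = 2 − 0.28 = 1.72.
With uncorrelated errors the cross-covariances are all true-score covariance, so they carry over unchanged; only the diagonal terms shrink to ρᵢσᵢ².
True-score variance = [0.96 + 0.82] − 0.28 = 1.78 − 0.28 = 1.5.
Reliability = 1.5 / 1.72 = 0.8721.

0.8721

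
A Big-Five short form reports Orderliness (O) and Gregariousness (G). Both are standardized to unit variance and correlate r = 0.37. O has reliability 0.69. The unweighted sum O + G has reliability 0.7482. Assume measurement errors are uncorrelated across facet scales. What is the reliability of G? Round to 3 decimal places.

Var(O+G) = 2 + 2·0.37 = 2.740.
True-score variance = ρ_O + ρ_G + 2·0.37, so 0.7482 = (0.69 + ρ_G + 0.74) / 2.740.
ρ_G = 0.7482·2.740 − 0.69 − 0.74 = 0.620.

0.620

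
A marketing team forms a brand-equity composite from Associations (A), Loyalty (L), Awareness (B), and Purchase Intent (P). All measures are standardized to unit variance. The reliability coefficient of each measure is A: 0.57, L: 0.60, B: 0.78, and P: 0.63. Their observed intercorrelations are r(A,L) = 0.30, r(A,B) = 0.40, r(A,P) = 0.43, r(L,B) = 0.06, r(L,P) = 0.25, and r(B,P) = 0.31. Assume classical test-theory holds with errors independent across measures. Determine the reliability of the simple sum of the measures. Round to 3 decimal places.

Var(A+L+B+P) = 4 + 2·[0.30 + 0.40 + 0.43 + 0.06 + 0.25 + 0.31] = 4 + 3.5 = 7.5.
Under uncorrelated errors the observed covariances equal the true-score covariances, so only the own-variance terms attenuate.
True-score variance = [0.57 + 0.60 + 0.78 + 0.63] + 3.5 = 2.58 + 3.5 = 6.08.
Reliability = 6.08 / 7.5 = 0.811.

0.811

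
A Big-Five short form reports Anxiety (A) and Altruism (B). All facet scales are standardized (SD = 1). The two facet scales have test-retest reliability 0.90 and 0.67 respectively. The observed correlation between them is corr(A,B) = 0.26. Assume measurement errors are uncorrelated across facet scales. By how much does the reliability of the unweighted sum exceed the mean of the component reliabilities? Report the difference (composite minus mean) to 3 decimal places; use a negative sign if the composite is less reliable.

Var(sum) = 2 + 0.52 = 2.52; true-score variance = 1.57 + 0.52 = 2.09; composite reliability = 0.8294.
Mean component reliability = 0.7850.
Difference = 0.8294 − 0.7850 = 0.044.

0.044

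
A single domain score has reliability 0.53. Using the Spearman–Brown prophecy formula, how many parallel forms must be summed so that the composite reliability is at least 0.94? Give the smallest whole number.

14

k ≥ ρ*(1−ρ₁)/(ρ₁(1−ρ*)) = 0.94·0.47 / (0.53·0.06) = 13.893.
Smallest integer k = 14.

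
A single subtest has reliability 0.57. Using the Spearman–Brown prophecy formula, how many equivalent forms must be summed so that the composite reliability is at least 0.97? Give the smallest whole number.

25

k ≥ ρ*(1−ρ₁)/(ρ₁(1−ρ*)) = 0.97·0.43 / (0.57·0.03) = 24.392.
Smallest integer k = 25.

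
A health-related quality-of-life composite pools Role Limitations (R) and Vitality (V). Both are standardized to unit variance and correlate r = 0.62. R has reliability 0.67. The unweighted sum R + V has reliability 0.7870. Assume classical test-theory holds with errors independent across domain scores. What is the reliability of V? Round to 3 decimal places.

0.640

Var(R+V) = 2 + 2·0.62 = 3.240.
True-score variance = ρ_R + ρ_V + 2·0.62, so 0.7870 = (0.67 + ρ_V + 1.24) / 3.240.
ρ_V = 0.7870·3.240 − 0.67 − 1.24 = 0.640.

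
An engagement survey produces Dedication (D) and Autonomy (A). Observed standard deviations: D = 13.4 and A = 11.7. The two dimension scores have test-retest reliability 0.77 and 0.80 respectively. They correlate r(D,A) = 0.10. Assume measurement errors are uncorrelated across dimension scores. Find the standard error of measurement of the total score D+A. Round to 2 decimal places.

8.29

Var(total) = 316.45 + 31.356 = 347.806.
True-score variance = 247.773 + 31.356 = 279.129, so reliability = 0.8025.
Error variance = 347.806 − 279.129 = 68.6768; SEM = √68.6768 = 8.29.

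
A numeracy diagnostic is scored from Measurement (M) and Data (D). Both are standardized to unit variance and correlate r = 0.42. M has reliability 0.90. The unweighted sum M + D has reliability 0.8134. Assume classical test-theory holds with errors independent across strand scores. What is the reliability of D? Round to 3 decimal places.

0.570

Var(M+D) = 2 + 2·0.42 = 2.840.
True-score variance = ρ_M + ρ_D + 2·0.42, so 0.8134 = (0.90 + ρ_D + 0.84) / 2.840.
ρ_D = 0.8134·2.840 − 0.90 − 0.84 = 0.570.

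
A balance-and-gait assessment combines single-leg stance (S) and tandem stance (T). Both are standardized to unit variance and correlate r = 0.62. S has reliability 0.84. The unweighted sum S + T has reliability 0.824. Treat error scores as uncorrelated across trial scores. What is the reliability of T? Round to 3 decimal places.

0.590

Var(S+T) = 2 + 2·0.62 = 3.240.
True-score variance = ρ_S + ρ_T + 2·0.62, so 0.824 = (0.84 + ρ_T + 1.24) / 3.240.
ρ_T = 0.824·3.240 − 0.84 − 1.24 = 0.590.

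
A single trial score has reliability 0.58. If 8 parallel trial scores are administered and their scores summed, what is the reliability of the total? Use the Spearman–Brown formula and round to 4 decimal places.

ρ_k = kρ / (1 + (k−1)ρ) = 8·0.58 / (1 + 7·0.58) = 4.640 / 5.060 = 0.9170.

0.9170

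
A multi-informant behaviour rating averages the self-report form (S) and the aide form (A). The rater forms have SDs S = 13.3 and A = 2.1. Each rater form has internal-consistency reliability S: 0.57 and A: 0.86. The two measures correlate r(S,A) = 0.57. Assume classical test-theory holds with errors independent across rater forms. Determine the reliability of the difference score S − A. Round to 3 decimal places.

0.487

Var(S−A) = 13.3² + 2.1² − 2·13.3·2.1·0.57 = 181.3 − 31.8402 = 149.46.
Because errors are independent across components, Cov(Tᵢ,Tⱼ) = Cov(Xᵢ,Xⱼ); the off-diagonal part of the true-score variance is the same as above.
True-score variance = [13.3²·0.57 + 2.1²·0.86] − 31.8402 = 104.62 − 31.8402 = 72.7797.
Reliability = 72.7797 / 149.46 = 0.487.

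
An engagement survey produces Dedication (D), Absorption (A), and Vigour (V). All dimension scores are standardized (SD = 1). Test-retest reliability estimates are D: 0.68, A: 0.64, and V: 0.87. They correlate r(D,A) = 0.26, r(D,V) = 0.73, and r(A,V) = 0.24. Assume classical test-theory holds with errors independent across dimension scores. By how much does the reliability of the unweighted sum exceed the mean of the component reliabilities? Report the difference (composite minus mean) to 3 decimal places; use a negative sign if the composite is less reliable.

0.122

Var(sum) = 3 + 2.46 = 5.46; true-score variance = 2.19 + 2.46 = 4.65; composite reliability = 0.8516.
Mean component reliability = 0.7300.
Difference = 0.8516 − 0.7300 = 0.122.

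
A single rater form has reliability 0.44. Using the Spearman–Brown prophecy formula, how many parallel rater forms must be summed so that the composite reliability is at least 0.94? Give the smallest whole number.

k ≥ ρ*(1−ρ₁)/(ρ₁(1−ρ*)) = 0.94·0.56 / (0.44·0.06) = 19.939.
Smallest integer k = 20.

20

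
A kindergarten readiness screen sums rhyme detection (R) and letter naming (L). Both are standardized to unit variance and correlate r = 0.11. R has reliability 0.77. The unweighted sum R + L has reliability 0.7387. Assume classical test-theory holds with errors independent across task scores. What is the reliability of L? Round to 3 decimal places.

0.650

Var(R+L) = 2 + 2·0.11 = 2.220.
True-score variance = ρ_R + ρ_L + 2·0.11, so 0.7387 = (0.77 + ρ_L + 0.22) / 2.220.
ρ_L = 0.7387·2.220 − 0.77 − 0.22 = 0.650.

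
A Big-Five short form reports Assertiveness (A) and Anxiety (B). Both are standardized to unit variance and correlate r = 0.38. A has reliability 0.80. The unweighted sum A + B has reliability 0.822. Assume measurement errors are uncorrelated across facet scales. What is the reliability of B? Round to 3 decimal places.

Var(A+B) = 2 + 2·0.38 = 2.760.
True-score variance = ρ_A + ρ_B + 2·0.38, so 0.822 = (0.80 + ρ_B + 0.76) / 2.760.
ρ_B = 0.822·2.760 − 0.80 − 0.76 = 0.709.

0.709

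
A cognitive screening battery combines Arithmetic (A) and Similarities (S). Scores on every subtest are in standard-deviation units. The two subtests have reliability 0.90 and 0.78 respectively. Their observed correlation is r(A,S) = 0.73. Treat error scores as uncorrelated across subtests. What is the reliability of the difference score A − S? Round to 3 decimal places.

Var(A−S) = 1 + 1 − 2·0.73 = 2 − 1.46 = 0.54.
Because errors are independent across components, Cov(Tᵢ,Tⱼ) = Cov(Xᵢ,Xⱼ); the off-diagonal part of the true-score variance is the same as above.
True-score variance = [0.90 + 0.78] − 1.46 = 1.68 − 1.46 = 0.22.
Reliability = 0.22 / 0.54 = 0.407.

0.407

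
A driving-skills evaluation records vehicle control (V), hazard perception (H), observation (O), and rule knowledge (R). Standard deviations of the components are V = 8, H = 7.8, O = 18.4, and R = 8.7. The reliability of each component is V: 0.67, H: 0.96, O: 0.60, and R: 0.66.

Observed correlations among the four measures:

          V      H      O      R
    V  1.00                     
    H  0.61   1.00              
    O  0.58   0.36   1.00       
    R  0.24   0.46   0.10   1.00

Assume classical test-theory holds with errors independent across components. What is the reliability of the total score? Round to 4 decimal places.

0.8184

Var(V+H+O+R) = 8² + 7.8² + 18.4² + 8.7² + 2·[8·7.8·0.61 + 8·18.4·0.58 + 8·8.7·0.24 + 7.8·18.4·0.36 + 7.8·8.7·0.46 + 18.4·8.7·0.10] = 539.09 + 478.07 = 1017.16.
With uncorrelated errors the cross-covariances are all true-score covariance, so they carry over unchanged; only the diagonal terms shrink to ρᵢσᵢ².
True-score variance = [8²·0.67 + 7.8²·0.96 + 18.4²·0.60 + 8.7²·0.66] + 478.07 = 354.378 + 478.07 = 832.447.
Reliability = 832.447 / 1017.16 = 0.8184.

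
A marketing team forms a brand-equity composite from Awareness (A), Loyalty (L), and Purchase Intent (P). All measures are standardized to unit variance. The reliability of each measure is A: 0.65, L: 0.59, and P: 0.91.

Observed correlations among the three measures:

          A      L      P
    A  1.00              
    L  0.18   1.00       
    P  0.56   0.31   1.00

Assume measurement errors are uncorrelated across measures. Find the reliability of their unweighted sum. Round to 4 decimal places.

0.8333

Var(A+L+P) = 3 + 2·[0.18 + 0.56 + 0.31] = 3 + 2.1 = 5.1.
Because errors are independent across components, Cov(Tᵢ,Tⱼ) = Cov(Xᵢ,Xⱼ); the off-diagonal part of the true-score variance is the same as above.
True-score variance = [0.65 + 0.59 + 0.91] + 2.1 = 2.15 + 2.1 = 4.25.
Reliability = 4.25 / 5.1 = 0.8333.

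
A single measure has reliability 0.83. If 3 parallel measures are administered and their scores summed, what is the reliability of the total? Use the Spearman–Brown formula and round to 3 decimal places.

0.936

ρ_k = kρ / (1 + (k−1)ρ) = 3·0.83 / (1 + 2·0.83) = 2.490 / 2.660 = 0.936.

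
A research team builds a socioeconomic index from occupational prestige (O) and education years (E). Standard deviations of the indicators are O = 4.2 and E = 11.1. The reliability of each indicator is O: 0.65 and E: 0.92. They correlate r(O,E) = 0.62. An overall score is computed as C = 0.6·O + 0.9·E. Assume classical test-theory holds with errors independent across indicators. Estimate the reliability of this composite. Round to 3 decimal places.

0.926

Var(C) = 0.6²·4.2² + 0.9²·11.1² + 2·[0.54·4.2·11.1·0.62] = 106.15 + 31.2168 = 137.367.
With uncorrelated errors the cross-covariances are all true-score covariance, so they carry over unchanged; only the diagonal terms shrink to ρᵢσᵢ².
True-score variance = [0.6²·4.2²·0.65 + 0.9²·11.1²·0.92] + 31.2168 = 95.9439 + 31.2168 = 127.161.
Reliability = 127.161 / 137.367 = 0.926.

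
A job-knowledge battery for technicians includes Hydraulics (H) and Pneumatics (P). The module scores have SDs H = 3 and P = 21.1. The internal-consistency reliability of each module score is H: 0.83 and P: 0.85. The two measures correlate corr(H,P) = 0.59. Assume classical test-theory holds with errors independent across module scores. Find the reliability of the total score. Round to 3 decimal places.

0.871

Var(H+P) = 3² + 21.1² + 2·[3·21.1·0.59] = 454.21 + 74.694 = 528.904.
Under uncorrelated errors the observed covariances equal the true-score covariances, so only the own-variance terms attenuate.
True-score variance = [3²·0.83 + 21.1²·0.85] + 74.694 = 385.899 + 74.694 = 460.593.
Reliability = 460.593 / 528.904 = 0.871.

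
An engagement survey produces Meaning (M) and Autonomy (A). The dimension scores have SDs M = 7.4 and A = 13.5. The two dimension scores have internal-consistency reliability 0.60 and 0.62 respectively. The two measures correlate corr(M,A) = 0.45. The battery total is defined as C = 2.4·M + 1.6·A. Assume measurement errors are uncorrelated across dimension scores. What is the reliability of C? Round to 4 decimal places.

Var(C) = 2.4²·7.4² + 1.6²·13.5² + 2·[3.84·7.4·13.5·0.45] = 781.978 + 345.254 = 1127.23.
Because errors are independent across components, Cov(Tᵢ,Tⱼ) = Cov(Xᵢ,Xⱼ); the off-diagonal part of the true-score variance is the same as above.
True-score variance = [2.4²·7.4²·0.60 + 1.6²·13.5²·0.62] + 345.254 = 478.518 + 345.254 = 823.772.
Reliability = 823.772 / 1127.23 = 0.7308.

0.7308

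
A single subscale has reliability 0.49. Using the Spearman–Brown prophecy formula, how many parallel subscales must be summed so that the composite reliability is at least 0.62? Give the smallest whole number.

k ≥ ρ*(1−ρ₁)/(ρ₁(1−ρ*)) = 0.62·0.51 / (0.49·0.38) = 1.698.
Smallest integer k = 2.

2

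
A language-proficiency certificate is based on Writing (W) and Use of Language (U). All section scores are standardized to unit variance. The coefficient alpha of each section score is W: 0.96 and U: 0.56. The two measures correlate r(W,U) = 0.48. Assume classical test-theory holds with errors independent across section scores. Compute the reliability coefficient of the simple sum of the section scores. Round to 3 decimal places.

0.838

Var(W+U) = 2 + 2·[0.48] = 2 + 0.96 = 2.96.
Because errors are independent across components, Cov(Tᵢ,Tⱼ) = Cov(Xᵢ,Xⱼ); the off-diagonal part of the true-score variance is the same as above.
True-score variance = [0.96 + 0.56] + 0.96 = 1.52 + 0.96 = 2.48.
Reliability = 2.48 / 2.96 = 0.838.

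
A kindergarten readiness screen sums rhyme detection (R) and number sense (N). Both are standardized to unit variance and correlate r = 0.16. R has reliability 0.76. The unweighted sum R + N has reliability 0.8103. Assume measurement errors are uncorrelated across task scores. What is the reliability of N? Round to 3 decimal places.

0.800

Var(R+N) = 2 + 2·0.16 = 2.320.
True-score variance = ρ_R + ρ_N + 2·0.16, so 0.8103 = (0.76 + ρ_N + 0.32) / 2.320.
ρ_N = 0.8103·2.320 − 0.76 − 0.32 = 0.800.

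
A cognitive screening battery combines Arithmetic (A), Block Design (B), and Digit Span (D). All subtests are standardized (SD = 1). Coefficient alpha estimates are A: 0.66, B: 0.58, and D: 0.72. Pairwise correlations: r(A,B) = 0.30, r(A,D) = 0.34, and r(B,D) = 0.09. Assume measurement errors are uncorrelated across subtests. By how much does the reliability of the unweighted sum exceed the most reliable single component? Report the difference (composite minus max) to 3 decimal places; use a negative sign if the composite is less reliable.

0.047

Var(sum) = 3 + 1.46 = 4.46; true-score variance = 1.96 + 1.46 = 3.42; composite reliability = 0.7668.
Max component reliability = 0.7200.
Difference = 0.7668 − 0.7200 = 0.047.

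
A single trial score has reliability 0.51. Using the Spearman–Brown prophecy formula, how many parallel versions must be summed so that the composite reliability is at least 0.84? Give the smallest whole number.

6

k ≥ ρ*(1−ρ₁)/(ρ₁(1−ρ*)) = 0.84·0.49 / (0.51·0.16) = 5.044.
Smallest integer k = 6.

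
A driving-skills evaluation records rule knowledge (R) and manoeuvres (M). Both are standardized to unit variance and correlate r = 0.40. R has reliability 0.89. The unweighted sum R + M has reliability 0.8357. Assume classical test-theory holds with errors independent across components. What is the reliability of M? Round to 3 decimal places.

0.650

Var(R+M) = 2 + 2·0.40 = 2.800.
True-score variance = ρ_R + ρ_M + 2·0.40, so 0.8357 = (0.89 + ρ_M + 0.80) / 2.800.
ρ_M = 0.8357·2.800 − 0.89 − 0.80 = 0.650.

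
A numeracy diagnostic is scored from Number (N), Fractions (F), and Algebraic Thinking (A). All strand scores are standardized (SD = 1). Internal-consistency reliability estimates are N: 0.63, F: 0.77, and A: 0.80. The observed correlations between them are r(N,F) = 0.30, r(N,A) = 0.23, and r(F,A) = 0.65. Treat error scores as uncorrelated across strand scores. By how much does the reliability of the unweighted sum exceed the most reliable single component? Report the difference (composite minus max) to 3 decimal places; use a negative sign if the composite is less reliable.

Var(sum) = 3 + 2.36 = 5.36; true-score variance = 2.2 + 2.36 = 4.56; composite reliability = 0.8507.
Max component reliability = 0.8000.
Difference = 0.8507 − 0.8000 = 0.051.

0.051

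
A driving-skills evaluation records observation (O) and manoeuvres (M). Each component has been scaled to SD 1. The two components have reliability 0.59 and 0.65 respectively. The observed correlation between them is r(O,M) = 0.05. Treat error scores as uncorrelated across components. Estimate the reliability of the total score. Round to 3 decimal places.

Var(O+M) = 2 + 2·[0.05] = 2 + 0.1 = 2.1.
Because errors are independent across components, Cov(Tᵢ,Tⱼ) = Cov(Xᵢ,Xⱼ); the off-diagonal part of the true-score variance is the same as above.
True-score variance = [0.59 + 0.65] + 0.1 = 1.24 + 0.1 = 1.34.
Reliability = 1.34 / 2.1 = 0.638.

0.638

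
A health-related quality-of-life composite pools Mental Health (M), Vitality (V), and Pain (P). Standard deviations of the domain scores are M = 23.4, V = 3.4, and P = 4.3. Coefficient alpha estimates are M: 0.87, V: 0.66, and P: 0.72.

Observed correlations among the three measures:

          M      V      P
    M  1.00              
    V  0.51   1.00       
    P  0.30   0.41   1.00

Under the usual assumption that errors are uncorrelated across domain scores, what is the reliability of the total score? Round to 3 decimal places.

Var(M+V+P) = 23.4² + 3.4² + 4.3² + 2·[23.4·3.4·0.51 + 23.4·4.3·0.30 + 3.4·4.3·0.41] = 577.61 + 153.512 = 731.122.
With uncorrelated errors the cross-covariances are all true-score covariance, so they carry over unchanged; only the diagonal terms shrink to ρᵢσᵢ².
True-score variance = [23.4²·0.87 + 3.4²·0.66 + 4.3²·0.72] + 153.512 = 497.32 + 153.512 = 650.831.
Reliability = 650.831 / 731.122 = 0.890.

0.890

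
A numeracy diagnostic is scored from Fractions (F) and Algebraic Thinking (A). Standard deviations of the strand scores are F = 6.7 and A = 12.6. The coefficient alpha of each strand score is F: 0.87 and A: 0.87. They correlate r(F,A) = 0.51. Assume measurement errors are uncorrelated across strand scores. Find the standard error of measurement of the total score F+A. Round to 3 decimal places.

Var(total) = 203.65 + 86.1084 = 289.758.
True-score variance = 177.175 + 86.1084 = 263.284, so reliability = 0.9086.
Error variance = 289.758 − 263.284 = 26.4745; SEM = √26.4745 = 5.145.

5.145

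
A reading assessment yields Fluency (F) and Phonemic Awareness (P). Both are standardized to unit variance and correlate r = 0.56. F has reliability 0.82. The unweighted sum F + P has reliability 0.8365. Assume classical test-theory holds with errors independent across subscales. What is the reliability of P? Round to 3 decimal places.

Var(F+P) = 2 + 2·0.56 = 3.120.
True-score variance = ρ_F + ρ_P + 2·0.56, so 0.8365 = (0.82 + ρ_P + 1.12) / 3.120.
ρ_P = 0.8365·3.120 − 0.82 − 1.12 = 0.670.

0.670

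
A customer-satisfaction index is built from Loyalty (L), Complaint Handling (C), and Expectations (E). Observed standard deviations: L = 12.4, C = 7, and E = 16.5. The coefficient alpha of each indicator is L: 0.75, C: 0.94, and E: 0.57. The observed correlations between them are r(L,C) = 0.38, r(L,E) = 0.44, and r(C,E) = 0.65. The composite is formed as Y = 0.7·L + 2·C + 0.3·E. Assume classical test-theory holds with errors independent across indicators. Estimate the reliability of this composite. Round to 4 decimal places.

Var(Y) = 0.7²·12.4² + 2²·7² + 0.3²·16.5² + 2·[1.4·12.4·7·0.38 + 0.21·12.4·16.5·0.44 + 0.6·7·16.5·0.65] = 295.845 + 220.255 = 516.1.
Under uncorrelated errors the observed covariances equal the true-score covariances, so only the own-variance terms attenuate.
True-score variance = [0.7²·12.4²·0.75 + 2²·7²·0.94 + 0.3²·16.5²·0.57] + 220.255 = 254.713 + 220.255 = 474.969.
Reliability = 474.969 / 516.1 = 0.9203.

0.9203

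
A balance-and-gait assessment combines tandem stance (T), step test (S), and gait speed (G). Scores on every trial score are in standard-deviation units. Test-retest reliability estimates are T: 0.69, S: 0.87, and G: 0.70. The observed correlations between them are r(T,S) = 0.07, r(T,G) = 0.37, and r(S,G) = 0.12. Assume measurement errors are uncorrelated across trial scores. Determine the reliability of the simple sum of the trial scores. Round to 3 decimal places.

Var(T+S+G) = 3 + 2·[0.07 + 0.37 + 0.12] = 3 + 1.12 = 4.12.
Because errors are independent across components, Cov(Tᵢ,Tⱼ) = Cov(Xᵢ,Xⱼ); the off-diagonal part of the true-score variance is the same as above.
True-score variance = [0.69 + 0.87 + 0.70] + 1.12 = 2.26 + 1.12 = 3.38.
Reliability = 3.38 / 4.12 = 0.820.

0.820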